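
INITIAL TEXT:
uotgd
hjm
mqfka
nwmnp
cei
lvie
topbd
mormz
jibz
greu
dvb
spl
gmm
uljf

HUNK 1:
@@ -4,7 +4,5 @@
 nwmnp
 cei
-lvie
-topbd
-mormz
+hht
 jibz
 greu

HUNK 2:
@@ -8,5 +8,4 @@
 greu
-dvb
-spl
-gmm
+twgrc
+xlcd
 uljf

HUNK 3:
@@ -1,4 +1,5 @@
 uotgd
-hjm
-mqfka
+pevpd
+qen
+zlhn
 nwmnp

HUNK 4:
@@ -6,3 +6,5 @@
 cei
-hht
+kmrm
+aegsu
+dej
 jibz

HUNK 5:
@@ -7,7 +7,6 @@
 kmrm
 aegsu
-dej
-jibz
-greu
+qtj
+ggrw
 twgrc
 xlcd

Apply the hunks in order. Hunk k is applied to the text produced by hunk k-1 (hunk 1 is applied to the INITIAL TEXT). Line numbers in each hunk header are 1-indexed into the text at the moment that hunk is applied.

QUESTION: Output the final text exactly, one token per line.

Answer: uotgd
pevpd
qen
zlhn
nwmnp
cei
kmrm
aegsu
qtj
ggrw
twgrc
xlcd
uljf

Derivation:
Hunk 1: at line 4 remove [lvie,topbd,mormz] add [hht] -> 12 lines: uotgd hjm mqfka nwmnp cei hht jibz greu dvb spl gmm uljf
Hunk 2: at line 8 remove [dvb,spl,gmm] add [twgrc,xlcd] -> 11 lines: uotgd hjm mqfka nwmnp cei hht jibz greu twgrc xlcd uljf
Hunk 3: at line 1 remove [hjm,mqfka] add [pevpd,qen,zlhn] -> 12 lines: uotgd pevpd qen zlhn nwmnp cei hht jibz greu twgrc xlcd uljf
Hunk 4: at line 6 remove [hht] add [kmrm,aegsu,dej] -> 14 lines: uotgd pevpd qen zlhn nwmnp cei kmrm aegsu dej jibz greu twgrc xlcd uljf
Hunk 5: at line 7 remove [dej,jibz,greu] add [qtj,ggrw] -> 13 lines: uotgd pevpd qen zlhn nwmnp cei kmrm aegsu qtj ggrw twgrc xlcd uljf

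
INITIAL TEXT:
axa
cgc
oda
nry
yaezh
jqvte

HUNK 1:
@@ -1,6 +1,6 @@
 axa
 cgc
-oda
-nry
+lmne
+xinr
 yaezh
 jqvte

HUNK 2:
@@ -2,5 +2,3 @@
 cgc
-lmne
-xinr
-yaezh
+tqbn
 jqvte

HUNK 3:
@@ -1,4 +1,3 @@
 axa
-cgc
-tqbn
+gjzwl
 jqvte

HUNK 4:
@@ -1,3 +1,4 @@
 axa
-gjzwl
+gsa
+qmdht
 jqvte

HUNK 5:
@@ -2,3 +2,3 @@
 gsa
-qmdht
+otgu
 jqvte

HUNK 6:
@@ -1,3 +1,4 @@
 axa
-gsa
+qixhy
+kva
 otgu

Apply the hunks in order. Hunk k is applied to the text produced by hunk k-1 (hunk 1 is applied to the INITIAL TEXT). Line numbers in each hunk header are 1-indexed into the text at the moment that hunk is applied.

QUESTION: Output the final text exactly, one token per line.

Hunk 1: at line 1 remove [oda,nry] add [lmne,xinr] -> 6 lines: axa cgc lmne xinr yaezh jqvte
Hunk 2: at line 2 remove [lmne,xinr,yaezh] add [tqbn] -> 4 lines: axa cgc tqbn jqvte
Hunk 3: at line 1 remove [cgc,tqbn] add [gjzwl] -> 3 lines: axa gjzwl jqvte
Hunk 4: at line 1 remove [gjzwl] add [gsa,qmdht] -> 4 lines: axa gsa qmdht jqvte
Hunk 5: at line 2 remove [qmdht] add [otgu] -> 4 lines: axa gsa otgu jqvte
Hunk 6: at line 1 remove [gsa] add [qixhy,kva] -> 5 lines: axa qixhy kva otgu jqvte

Answer: axa
qixhy
kva
otgu
jqvte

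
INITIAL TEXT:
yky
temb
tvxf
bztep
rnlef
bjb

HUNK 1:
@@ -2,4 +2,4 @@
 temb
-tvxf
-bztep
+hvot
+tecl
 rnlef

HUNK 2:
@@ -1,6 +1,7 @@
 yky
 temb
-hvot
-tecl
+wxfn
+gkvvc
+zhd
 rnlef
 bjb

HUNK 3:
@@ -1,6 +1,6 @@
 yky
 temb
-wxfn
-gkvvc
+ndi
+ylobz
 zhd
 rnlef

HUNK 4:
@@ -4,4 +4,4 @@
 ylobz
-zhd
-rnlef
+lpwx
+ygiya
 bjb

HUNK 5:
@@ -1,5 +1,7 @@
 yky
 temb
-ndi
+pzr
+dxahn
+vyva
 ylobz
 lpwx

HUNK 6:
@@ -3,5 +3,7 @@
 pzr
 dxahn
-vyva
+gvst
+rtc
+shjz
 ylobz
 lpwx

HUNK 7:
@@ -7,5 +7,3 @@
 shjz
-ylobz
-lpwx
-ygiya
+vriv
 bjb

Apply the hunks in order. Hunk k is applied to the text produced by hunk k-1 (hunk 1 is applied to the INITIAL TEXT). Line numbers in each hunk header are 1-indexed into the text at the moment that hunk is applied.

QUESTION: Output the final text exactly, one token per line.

Answer: yky
temb
pzr
dxahn
gvst
rtc
shjz
vriv
bjb

Derivation:
Hunk 1: at line 2 remove [tvxf,bztep] add [hvot,tecl] -> 6 lines: yky temb hvot tecl rnlef bjb
Hunk 2: at line 1 remove [hvot,tecl] add [wxfn,gkvvc,zhd] -> 7 lines: yky temb wxfn gkvvc zhd rnlef bjb
Hunk 3: at line 1 remove [wxfn,gkvvc] add [ndi,ylobz] -> 7 lines: yky temb ndi ylobz zhd rnlef bjb
Hunk 4: at line 4 remove [zhd,rnlef] add [lpwx,ygiya] -> 7 lines: yky temb ndi ylobz lpwx ygiya bjb
Hunk 5: at line 1 remove [ndi] add [pzr,dxahn,vyva] -> 9 lines: yky temb pzr dxahn vyva ylobz lpwx ygiya bjb
Hunk 6: at line 3 remove [vyva] add [gvst,rtc,shjz] -> 11 lines: yky temb pzr dxahn gvst rtc shjz ylobz lpwx ygiya bjb
Hunk 7: at line 7 remove [ylobz,lpwx,ygiya] add [vriv] -> 9 lines: yky temb pzr dxahn gvst rtc shjz vriv bjb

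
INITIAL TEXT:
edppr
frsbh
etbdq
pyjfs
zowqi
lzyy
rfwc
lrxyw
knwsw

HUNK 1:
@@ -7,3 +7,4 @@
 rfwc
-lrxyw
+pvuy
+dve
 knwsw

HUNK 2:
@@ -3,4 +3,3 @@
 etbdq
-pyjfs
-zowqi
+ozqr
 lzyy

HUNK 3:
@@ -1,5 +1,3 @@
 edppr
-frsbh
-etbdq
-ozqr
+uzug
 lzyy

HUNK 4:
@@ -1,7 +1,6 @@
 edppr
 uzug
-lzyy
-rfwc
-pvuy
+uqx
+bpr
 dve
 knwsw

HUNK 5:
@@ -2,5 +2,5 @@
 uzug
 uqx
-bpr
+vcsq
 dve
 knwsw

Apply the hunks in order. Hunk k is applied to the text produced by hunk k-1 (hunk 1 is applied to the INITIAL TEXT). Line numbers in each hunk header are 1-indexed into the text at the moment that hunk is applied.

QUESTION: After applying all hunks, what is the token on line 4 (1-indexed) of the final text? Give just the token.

Answer: vcsq

Derivation:
Hunk 1: at line 7 remove [lrxyw] add [pvuy,dve] -> 10 lines: edppr frsbh etbdq pyjfs zowqi lzyy rfwc pvuy dve knwsw
Hunk 2: at line 3 remove [pyjfs,zowqi] add [ozqr] -> 9 lines: edppr frsbh etbdq ozqr lzyy rfwc pvuy dve knwsw
Hunk 3: at line 1 remove [frsbh,etbdq,ozqr] add [uzug] -> 7 lines: edppr uzug lzyy rfwc pvuy dve knwsw
Hunk 4: at line 1 remove [lzyy,rfwc,pvuy] add [uqx,bpr] -> 6 lines: edppr uzug uqx bpr dve knwsw
Hunk 5: at line 2 remove [bpr] add [vcsq] -> 6 lines: edppr uzug uqx vcsq dve knwsw
Final line 4: vcsq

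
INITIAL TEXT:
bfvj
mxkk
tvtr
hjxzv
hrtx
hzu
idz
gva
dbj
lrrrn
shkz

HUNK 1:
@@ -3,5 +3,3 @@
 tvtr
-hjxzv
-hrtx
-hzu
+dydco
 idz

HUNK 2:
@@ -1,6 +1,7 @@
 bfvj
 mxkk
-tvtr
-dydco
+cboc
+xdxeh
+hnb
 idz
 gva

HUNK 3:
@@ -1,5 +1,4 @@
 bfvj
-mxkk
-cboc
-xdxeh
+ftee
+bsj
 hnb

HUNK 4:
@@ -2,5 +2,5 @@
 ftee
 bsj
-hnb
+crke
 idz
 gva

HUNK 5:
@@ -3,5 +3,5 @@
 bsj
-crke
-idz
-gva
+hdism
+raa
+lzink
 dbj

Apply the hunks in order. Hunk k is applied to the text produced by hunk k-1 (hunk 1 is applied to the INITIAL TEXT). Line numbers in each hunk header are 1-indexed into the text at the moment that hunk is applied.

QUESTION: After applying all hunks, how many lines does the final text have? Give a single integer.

Hunk 1: at line 3 remove [hjxzv,hrtx,hzu] add [dydco] -> 9 lines: bfvj mxkk tvtr dydco idz gva dbj lrrrn shkz
Hunk 2: at line 1 remove [tvtr,dydco] add [cboc,xdxeh,hnb] -> 10 lines: bfvj mxkk cboc xdxeh hnb idz gva dbj lrrrn shkz
Hunk 3: at line 1 remove [mxkk,cboc,xdxeh] add [ftee,bsj] -> 9 lines: bfvj ftee bsj hnb idz gva dbj lrrrn shkz
Hunk 4: at line 2 remove [hnb] add [crke] -> 9 lines: bfvj ftee bsj crke idz gva dbj lrrrn shkz
Hunk 5: at line 3 remove [crke,idz,gva] add [hdism,raa,lzink] -> 9 lines: bfvj ftee bsj hdism raa lzink dbj lrrrn shkz
Final line count: 9

Answer: 9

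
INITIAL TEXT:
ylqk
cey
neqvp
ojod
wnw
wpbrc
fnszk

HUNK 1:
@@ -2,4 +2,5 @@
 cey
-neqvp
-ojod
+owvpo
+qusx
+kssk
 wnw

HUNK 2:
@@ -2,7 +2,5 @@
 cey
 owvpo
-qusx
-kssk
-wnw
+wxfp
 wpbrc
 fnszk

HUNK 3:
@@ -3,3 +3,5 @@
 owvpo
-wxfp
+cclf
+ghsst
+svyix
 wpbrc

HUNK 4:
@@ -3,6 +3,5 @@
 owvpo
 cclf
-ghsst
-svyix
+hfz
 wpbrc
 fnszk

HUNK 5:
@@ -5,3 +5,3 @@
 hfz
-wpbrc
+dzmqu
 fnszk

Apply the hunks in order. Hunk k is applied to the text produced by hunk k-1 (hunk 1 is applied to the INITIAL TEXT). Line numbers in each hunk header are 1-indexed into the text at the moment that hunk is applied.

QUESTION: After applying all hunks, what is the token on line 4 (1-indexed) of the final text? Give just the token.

Answer: cclf

Derivation:
Hunk 1: at line 2 remove [neqvp,ojod] add [owvpo,qusx,kssk] -> 8 lines: ylqk cey owvpo qusx kssk wnw wpbrc fnszk
Hunk 2: at line 2 remove [qusx,kssk,wnw] add [wxfp] -> 6 lines: ylqk cey owvpo wxfp wpbrc fnszk
Hunk 3: at line 3 remove [wxfp] add [cclf,ghsst,svyix] -> 8 lines: ylqk cey owvpo cclf ghsst svyix wpbrc fnszk
Hunk 4: at line 3 remove [ghsst,svyix] add [hfz] -> 7 lines: ylqk cey owvpo cclf hfz wpbrc fnszk
Hunk 5: at line 5 remove [wpbrc] add [dzmqu] -> 7 lines: ylqk cey owvpo cclf hfz dzmqu fnszk
Final line 4: cclf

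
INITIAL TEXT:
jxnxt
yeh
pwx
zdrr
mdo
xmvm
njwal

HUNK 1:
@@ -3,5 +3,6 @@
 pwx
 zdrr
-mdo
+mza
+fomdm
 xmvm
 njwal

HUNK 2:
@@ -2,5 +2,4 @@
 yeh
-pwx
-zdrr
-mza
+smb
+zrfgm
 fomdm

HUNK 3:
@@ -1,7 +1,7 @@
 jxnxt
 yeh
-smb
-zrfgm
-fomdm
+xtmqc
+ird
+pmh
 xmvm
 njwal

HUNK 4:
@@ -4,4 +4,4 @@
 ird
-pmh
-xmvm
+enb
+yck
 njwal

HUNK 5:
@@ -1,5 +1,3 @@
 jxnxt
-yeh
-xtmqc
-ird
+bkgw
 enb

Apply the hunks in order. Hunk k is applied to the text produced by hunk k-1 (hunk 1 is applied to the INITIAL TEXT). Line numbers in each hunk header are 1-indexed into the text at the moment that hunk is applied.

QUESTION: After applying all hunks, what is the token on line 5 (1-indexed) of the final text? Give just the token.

Hunk 1: at line 3 remove [mdo] add [mza,fomdm] -> 8 lines: jxnxt yeh pwx zdrr mza fomdm xmvm njwal
Hunk 2: at line 2 remove [pwx,zdrr,mza] add [smb,zrfgm] -> 7 lines: jxnxt yeh smb zrfgm fomdm xmvm njwal
Hunk 3: at line 1 remove [smb,zrfgm,fomdm] add [xtmqc,ird,pmh] -> 7 lines: jxnxt yeh xtmqc ird pmh xmvm njwal
Hunk 4: at line 4 remove [pmh,xmvm] add [enb,yck] -> 7 lines: jxnxt yeh xtmqc ird enb yck njwal
Hunk 5: at line 1 remove [yeh,xtmqc,ird] add [bkgw] -> 5 lines: jxnxt bkgw enb yck njwal
Final line 5: njwal

Answer: njwal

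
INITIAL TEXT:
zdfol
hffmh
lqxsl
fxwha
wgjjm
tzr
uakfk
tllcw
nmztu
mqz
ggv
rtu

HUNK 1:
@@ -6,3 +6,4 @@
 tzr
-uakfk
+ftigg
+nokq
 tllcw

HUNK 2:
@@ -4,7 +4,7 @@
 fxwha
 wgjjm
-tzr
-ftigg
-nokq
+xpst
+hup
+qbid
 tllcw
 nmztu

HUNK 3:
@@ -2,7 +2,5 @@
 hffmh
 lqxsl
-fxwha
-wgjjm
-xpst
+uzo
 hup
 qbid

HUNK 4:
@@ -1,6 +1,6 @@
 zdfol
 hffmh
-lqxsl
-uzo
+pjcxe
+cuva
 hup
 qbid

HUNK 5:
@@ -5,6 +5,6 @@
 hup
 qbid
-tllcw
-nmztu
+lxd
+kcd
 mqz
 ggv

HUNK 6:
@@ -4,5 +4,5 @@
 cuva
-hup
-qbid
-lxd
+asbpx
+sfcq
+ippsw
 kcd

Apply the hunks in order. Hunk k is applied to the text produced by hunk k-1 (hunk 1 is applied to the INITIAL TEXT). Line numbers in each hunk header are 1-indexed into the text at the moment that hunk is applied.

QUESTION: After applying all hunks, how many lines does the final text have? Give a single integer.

Hunk 1: at line 6 remove [uakfk] add [ftigg,nokq] -> 13 lines: zdfol hffmh lqxsl fxwha wgjjm tzr ftigg nokq tllcw nmztu mqz ggv rtu
Hunk 2: at line 4 remove [tzr,ftigg,nokq] add [xpst,hup,qbid] -> 13 lines: zdfol hffmh lqxsl fxwha wgjjm xpst hup qbid tllcw nmztu mqz ggv rtu
Hunk 3: at line 2 remove [fxwha,wgjjm,xpst] add [uzo] -> 11 lines: zdfol hffmh lqxsl uzo hup qbid tllcw nmztu mqz ggv rtu
Hunk 4: at line 1 remove [lqxsl,uzo] add [pjcxe,cuva] -> 11 lines: zdfol hffmh pjcxe cuva hup qbid tllcw nmztu mqz ggv rtu
Hunk 5: at line 5 remove [tllcw,nmztu] add [lxd,kcd] -> 11 lines: zdfol hffmh pjcxe cuva hup qbid lxd kcd mqz ggv rtu
Hunk 6: at line 4 remove [hup,qbid,lxd] add [asbpx,sfcq,ippsw] -> 11 lines: zdfol hffmh pjcxe cuva asbpx sfcq ippsw kcd mqz ggv rtu
Final line count: 11

Answer: 11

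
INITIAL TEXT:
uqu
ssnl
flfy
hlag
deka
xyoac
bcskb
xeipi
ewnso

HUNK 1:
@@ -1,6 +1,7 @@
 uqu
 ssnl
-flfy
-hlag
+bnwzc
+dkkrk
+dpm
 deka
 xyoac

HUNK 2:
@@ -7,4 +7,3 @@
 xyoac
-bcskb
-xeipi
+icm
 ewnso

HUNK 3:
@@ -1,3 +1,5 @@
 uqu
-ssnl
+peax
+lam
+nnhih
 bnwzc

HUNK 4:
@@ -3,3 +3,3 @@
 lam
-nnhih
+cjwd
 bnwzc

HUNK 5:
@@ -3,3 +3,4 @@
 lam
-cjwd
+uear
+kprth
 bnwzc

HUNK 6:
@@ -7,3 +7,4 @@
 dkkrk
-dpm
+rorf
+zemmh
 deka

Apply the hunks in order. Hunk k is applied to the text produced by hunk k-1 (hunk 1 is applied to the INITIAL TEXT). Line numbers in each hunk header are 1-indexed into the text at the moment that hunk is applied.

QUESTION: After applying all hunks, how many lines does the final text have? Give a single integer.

Answer: 13

Derivation:
Hunk 1: at line 1 remove [flfy,hlag] add [bnwzc,dkkrk,dpm] -> 10 lines: uqu ssnl bnwzc dkkrk dpm deka xyoac bcskb xeipi ewnso
Hunk 2: at line 7 remove [bcskb,xeipi] add [icm] -> 9 lines: uqu ssnl bnwzc dkkrk dpm deka xyoac icm ewnso
Hunk 3: at line 1 remove [ssnl] add [peax,lam,nnhih] -> 11 lines: uqu peax lam nnhih bnwzc dkkrk dpm deka xyoac icm ewnso
Hunk 4: at line 3 remove [nnhih] add [cjwd] -> 11 lines: uqu peax lam cjwd bnwzc dkkrk dpm deka xyoac icm ewnso
Hunk 5: at line 3 remove [cjwd] add [uear,kprth] -> 12 lines: uqu peax lam uear kprth bnwzc dkkrk dpm deka xyoac icm ewnso
Hunk 6: at line 7 remove [dpm] add [rorf,zemmh] -> 13 lines: uqu peax lam uear kprth bnwzc dkkrk rorf zemmh deka xyoac icm ewnso
Final line count: 13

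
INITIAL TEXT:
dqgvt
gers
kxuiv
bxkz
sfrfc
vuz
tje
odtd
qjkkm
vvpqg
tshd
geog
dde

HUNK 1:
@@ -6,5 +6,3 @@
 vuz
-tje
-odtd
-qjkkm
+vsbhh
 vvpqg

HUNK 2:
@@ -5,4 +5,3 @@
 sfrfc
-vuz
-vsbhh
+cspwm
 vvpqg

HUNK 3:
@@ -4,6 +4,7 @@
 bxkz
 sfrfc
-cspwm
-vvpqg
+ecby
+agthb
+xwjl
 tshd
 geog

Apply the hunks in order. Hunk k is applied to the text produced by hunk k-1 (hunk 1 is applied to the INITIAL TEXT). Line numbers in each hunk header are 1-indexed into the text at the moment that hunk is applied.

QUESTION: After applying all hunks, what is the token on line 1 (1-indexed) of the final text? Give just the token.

Hunk 1: at line 6 remove [tje,odtd,qjkkm] add [vsbhh] -> 11 lines: dqgvt gers kxuiv bxkz sfrfc vuz vsbhh vvpqg tshd geog dde
Hunk 2: at line 5 remove [vuz,vsbhh] add [cspwm] -> 10 lines: dqgvt gers kxuiv bxkz sfrfc cspwm vvpqg tshd geog dde
Hunk 3: at line 4 remove [cspwm,vvpqg] add [ecby,agthb,xwjl] -> 11 lines: dqgvt gers kxuiv bxkz sfrfc ecby agthb xwjl tshd geog dde
Final line 1: dqgvt

Answer: dqgvt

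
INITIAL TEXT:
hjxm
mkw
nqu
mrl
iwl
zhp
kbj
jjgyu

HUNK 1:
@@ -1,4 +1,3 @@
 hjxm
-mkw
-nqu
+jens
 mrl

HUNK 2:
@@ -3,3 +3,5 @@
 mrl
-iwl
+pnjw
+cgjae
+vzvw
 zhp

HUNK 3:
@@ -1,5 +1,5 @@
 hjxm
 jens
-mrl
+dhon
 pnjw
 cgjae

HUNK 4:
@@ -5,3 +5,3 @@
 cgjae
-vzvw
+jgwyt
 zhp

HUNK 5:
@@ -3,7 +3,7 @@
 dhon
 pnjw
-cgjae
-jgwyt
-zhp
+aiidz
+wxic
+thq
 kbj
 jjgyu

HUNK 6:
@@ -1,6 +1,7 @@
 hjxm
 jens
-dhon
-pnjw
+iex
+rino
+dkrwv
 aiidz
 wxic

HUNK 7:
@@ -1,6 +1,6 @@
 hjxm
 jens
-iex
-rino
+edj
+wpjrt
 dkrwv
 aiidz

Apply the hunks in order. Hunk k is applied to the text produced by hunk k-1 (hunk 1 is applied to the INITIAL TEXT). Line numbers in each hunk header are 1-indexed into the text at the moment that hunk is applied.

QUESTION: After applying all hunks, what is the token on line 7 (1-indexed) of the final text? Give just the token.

Hunk 1: at line 1 remove [mkw,nqu] add [jens] -> 7 lines: hjxm jens mrl iwl zhp kbj jjgyu
Hunk 2: at line 3 remove [iwl] add [pnjw,cgjae,vzvw] -> 9 lines: hjxm jens mrl pnjw cgjae vzvw zhp kbj jjgyu
Hunk 3: at line 1 remove [mrl] add [dhon] -> 9 lines: hjxm jens dhon pnjw cgjae vzvw zhp kbj jjgyu
Hunk 4: at line 5 remove [vzvw] add [jgwyt] -> 9 lines: hjxm jens dhon pnjw cgjae jgwyt zhp kbj jjgyu
Hunk 5: at line 3 remove [cgjae,jgwyt,zhp] add [aiidz,wxic,thq] -> 9 lines: hjxm jens dhon pnjw aiidz wxic thq kbj jjgyu
Hunk 6: at line 1 remove [dhon,pnjw] add [iex,rino,dkrwv] -> 10 lines: hjxm jens iex rino dkrwv aiidz wxic thq kbj jjgyu
Hunk 7: at line 1 remove [iex,rino] add [edj,wpjrt] -> 10 lines: hjxm jens edj wpjrt dkrwv aiidz wxic thq kbj jjgyu
Final line 7: wxic

Answer: wxic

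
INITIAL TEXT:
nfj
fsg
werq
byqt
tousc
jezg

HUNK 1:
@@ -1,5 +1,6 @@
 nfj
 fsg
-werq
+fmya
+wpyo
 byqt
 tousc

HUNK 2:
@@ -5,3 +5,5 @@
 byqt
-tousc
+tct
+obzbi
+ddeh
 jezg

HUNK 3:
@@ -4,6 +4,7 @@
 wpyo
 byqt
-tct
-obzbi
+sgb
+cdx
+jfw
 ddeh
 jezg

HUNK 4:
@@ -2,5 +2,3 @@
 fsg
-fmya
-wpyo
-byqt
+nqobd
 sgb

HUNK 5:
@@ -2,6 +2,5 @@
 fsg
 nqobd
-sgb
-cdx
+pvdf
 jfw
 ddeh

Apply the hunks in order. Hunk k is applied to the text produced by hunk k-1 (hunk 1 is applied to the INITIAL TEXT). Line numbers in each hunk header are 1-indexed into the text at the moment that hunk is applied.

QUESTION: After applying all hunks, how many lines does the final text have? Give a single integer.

Hunk 1: at line 1 remove [werq] add [fmya,wpyo] -> 7 lines: nfj fsg fmya wpyo byqt tousc jezg
Hunk 2: at line 5 remove [tousc] add [tct,obzbi,ddeh] -> 9 lines: nfj fsg fmya wpyo byqt tct obzbi ddeh jezg
Hunk 3: at line 4 remove [tct,obzbi] add [sgb,cdx,jfw] -> 10 lines: nfj fsg fmya wpyo byqt sgb cdx jfw ddeh jezg
Hunk 4: at line 2 remove [fmya,wpyo,byqt] add [nqobd] -> 8 lines: nfj fsg nqobd sgb cdx jfw ddeh jezg
Hunk 5: at line 2 remove [sgb,cdx] add [pvdf] -> 7 lines: nfj fsg nqobd pvdf jfw ddeh jezg
Final line count: 7

Answer: 7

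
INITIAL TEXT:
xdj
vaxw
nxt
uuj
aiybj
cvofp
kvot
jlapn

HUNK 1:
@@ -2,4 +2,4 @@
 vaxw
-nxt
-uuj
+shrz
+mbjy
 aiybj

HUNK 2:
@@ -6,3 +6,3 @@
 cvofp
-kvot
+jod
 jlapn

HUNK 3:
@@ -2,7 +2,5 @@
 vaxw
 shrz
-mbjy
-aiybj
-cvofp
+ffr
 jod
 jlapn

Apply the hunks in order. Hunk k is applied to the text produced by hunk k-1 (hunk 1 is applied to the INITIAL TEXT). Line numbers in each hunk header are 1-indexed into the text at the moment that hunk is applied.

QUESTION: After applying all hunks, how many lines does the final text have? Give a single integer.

Answer: 6

Derivation:
Hunk 1: at line 2 remove [nxt,uuj] add [shrz,mbjy] -> 8 lines: xdj vaxw shrz mbjy aiybj cvofp kvot jlapn
Hunk 2: at line 6 remove [kvot] add [jod] -> 8 lines: xdj vaxw shrz mbjy aiybj cvofp jod jlapn
Hunk 3: at line 2 remove [mbjy,aiybj,cvofp] add [ffr] -> 6 lines: xdj vaxw shrz ffr jod jlapn
Final line count: 6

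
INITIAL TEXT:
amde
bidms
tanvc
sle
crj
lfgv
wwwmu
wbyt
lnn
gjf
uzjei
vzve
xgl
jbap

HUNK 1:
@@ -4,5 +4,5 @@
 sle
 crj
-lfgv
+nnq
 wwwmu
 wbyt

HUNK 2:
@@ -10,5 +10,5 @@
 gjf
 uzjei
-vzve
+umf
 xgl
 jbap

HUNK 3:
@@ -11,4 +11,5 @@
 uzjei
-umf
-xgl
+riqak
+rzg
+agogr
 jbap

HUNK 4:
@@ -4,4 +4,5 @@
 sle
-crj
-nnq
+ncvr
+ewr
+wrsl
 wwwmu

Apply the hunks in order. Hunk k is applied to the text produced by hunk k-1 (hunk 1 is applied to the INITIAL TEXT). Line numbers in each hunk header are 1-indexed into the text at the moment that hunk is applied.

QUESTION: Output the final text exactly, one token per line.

Answer: amde
bidms
tanvc
sle
ncvr
ewr
wrsl
wwwmu
wbyt
lnn
gjf
uzjei
riqak
rzg
agogr
jbap

Derivation:
Hunk 1: at line 4 remove [lfgv] add [nnq] -> 14 lines: amde bidms tanvc sle crj nnq wwwmu wbyt lnn gjf uzjei vzve xgl jbap
Hunk 2: at line 10 remove [vzve] add [umf] -> 14 lines: amde bidms tanvc sle crj nnq wwwmu wbyt lnn gjf uzjei umf xgl jbap
Hunk 3: at line 11 remove [umf,xgl] add [riqak,rzg,agogr] -> 15 lines: amde bidms tanvc sle crj nnq wwwmu wbyt lnn gjf uzjei riqak rzg agogr jbap
Hunk 4: at line 4 remove [crj,nnq] add [ncvr,ewr,wrsl] -> 16 lines: amde bidms tanvc sle ncvr ewr wrsl wwwmu wbyt lnn gjf uzjei riqak rzg agogr jbap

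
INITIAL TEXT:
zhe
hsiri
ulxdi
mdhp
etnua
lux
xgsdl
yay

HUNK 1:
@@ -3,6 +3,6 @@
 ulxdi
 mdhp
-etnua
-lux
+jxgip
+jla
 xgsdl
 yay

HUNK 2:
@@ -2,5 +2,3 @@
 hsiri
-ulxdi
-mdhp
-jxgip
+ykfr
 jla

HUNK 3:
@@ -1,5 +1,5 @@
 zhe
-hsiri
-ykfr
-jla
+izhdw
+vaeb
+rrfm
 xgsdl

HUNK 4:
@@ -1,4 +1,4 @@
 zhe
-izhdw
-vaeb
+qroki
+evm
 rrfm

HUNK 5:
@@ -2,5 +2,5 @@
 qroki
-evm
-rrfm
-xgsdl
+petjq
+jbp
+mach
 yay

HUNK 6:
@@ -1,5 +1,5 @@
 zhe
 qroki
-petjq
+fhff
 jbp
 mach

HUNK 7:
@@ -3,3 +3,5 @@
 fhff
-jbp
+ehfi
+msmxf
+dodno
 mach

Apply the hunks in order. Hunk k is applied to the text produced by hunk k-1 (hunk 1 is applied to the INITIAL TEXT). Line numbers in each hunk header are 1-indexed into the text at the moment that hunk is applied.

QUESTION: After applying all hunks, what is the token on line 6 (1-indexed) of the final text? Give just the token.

Hunk 1: at line 3 remove [etnua,lux] add [jxgip,jla] -> 8 lines: zhe hsiri ulxdi mdhp jxgip jla xgsdl yay
Hunk 2: at line 2 remove [ulxdi,mdhp,jxgip] add [ykfr] -> 6 lines: zhe hsiri ykfr jla xgsdl yay
Hunk 3: at line 1 remove [hsiri,ykfr,jla] add [izhdw,vaeb,rrfm] -> 6 lines: zhe izhdw vaeb rrfm xgsdl yay
Hunk 4: at line 1 remove [izhdw,vaeb] add [qroki,evm] -> 6 lines: zhe qroki evm rrfm xgsdl yay
Hunk 5: at line 2 remove [evm,rrfm,xgsdl] add [petjq,jbp,mach] -> 6 lines: zhe qroki petjq jbp mach yay
Hunk 6: at line 1 remove [petjq] add [fhff] -> 6 lines: zhe qroki fhff jbp mach yay
Hunk 7: at line 3 remove [jbp] add [ehfi,msmxf,dodno] -> 8 lines: zhe qroki fhff ehfi msmxf dodno mach yay
Final line 6: dodno

Answer: dodno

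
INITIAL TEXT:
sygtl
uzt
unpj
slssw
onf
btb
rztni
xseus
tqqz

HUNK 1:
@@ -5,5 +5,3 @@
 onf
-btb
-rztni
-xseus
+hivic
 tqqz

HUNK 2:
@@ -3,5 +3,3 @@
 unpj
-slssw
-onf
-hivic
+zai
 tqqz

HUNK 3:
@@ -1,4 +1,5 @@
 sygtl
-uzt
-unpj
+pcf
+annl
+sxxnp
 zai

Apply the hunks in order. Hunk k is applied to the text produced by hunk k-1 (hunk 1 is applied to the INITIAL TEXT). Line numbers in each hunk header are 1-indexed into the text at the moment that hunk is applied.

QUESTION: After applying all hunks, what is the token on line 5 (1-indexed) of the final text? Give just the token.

Answer: zai

Derivation:
Hunk 1: at line 5 remove [btb,rztni,xseus] add [hivic] -> 7 lines: sygtl uzt unpj slssw onf hivic tqqz
Hunk 2: at line 3 remove [slssw,onf,hivic] add [zai] -> 5 lines: sygtl uzt unpj zai tqqz
Hunk 3: at line 1 remove [uzt,unpj] add [pcf,annl,sxxnp] -> 6 lines: sygtl pcf annl sxxnp zai tqqz
Final line 5: zai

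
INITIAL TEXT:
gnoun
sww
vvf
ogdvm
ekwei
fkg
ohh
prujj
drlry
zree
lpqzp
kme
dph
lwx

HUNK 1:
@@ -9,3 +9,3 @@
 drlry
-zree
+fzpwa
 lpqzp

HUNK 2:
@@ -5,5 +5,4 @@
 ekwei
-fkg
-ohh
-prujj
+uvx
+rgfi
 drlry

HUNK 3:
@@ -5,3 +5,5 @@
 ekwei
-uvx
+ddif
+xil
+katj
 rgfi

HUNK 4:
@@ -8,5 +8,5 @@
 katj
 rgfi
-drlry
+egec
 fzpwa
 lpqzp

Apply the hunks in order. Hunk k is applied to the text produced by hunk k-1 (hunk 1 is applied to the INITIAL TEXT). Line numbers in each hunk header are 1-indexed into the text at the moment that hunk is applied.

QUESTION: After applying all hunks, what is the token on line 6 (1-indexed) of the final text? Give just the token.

Answer: ddif

Derivation:
Hunk 1: at line 9 remove [zree] add [fzpwa] -> 14 lines: gnoun sww vvf ogdvm ekwei fkg ohh prujj drlry fzpwa lpqzp kme dph lwx
Hunk 2: at line 5 remove [fkg,ohh,prujj] add [uvx,rgfi] -> 13 lines: gnoun sww vvf ogdvm ekwei uvx rgfi drlry fzpwa lpqzp kme dph lwx
Hunk 3: at line 5 remove [uvx] add [ddif,xil,katj] -> 15 lines: gnoun sww vvf ogdvm ekwei ddif xil katj rgfi drlry fzpwa lpqzp kme dph lwx
Hunk 4: at line 8 remove [drlry] add [egec] -> 15 lines: gnoun sww vvf ogdvm ekwei ddif xil katj rgfi egec fzpwa lpqzp kme dph lwx
Final line 6: ddif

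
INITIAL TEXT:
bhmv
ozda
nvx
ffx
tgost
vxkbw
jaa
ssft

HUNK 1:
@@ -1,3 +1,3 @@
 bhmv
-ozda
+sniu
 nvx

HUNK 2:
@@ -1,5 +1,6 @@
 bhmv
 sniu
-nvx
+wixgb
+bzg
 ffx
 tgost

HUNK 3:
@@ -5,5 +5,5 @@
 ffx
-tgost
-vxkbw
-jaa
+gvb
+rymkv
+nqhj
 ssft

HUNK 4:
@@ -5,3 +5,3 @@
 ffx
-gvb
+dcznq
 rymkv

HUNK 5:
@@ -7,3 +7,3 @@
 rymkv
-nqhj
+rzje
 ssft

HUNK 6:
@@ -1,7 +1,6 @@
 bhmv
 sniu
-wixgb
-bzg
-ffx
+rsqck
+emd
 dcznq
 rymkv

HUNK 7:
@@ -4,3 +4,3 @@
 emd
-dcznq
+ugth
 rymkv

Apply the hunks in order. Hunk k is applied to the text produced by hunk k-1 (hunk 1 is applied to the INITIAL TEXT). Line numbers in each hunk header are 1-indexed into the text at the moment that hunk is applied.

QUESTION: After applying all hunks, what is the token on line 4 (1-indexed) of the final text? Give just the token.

Answer: emd

Derivation:
Hunk 1: at line 1 remove [ozda] add [sniu] -> 8 lines: bhmv sniu nvx ffx tgost vxkbw jaa ssft
Hunk 2: at line 1 remove [nvx] add [wixgb,bzg] -> 9 lines: bhmv sniu wixgb bzg ffx tgost vxkbw jaa ssft
Hunk 3: at line 5 remove [tgost,vxkbw,jaa] add [gvb,rymkv,nqhj] -> 9 lines: bhmv sniu wixgb bzg ffx gvb rymkv nqhj ssft
Hunk 4: at line 5 remove [gvb] add [dcznq] -> 9 lines: bhmv sniu wixgb bzg ffx dcznq rymkv nqhj ssft
Hunk 5: at line 7 remove [nqhj] add [rzje] -> 9 lines: bhmv sniu wixgb bzg ffx dcznq rymkv rzje ssft
Hunk 6: at line 1 remove [wixgb,bzg,ffx] add [rsqck,emd] -> 8 lines: bhmv sniu rsqck emd dcznq rymkv rzje ssft
Hunk 7: at line 4 remove [dcznq] add [ugth] -> 8 lines: bhmv sniu rsqck emd ugth rymkv rzje ssft
Final line 4: emd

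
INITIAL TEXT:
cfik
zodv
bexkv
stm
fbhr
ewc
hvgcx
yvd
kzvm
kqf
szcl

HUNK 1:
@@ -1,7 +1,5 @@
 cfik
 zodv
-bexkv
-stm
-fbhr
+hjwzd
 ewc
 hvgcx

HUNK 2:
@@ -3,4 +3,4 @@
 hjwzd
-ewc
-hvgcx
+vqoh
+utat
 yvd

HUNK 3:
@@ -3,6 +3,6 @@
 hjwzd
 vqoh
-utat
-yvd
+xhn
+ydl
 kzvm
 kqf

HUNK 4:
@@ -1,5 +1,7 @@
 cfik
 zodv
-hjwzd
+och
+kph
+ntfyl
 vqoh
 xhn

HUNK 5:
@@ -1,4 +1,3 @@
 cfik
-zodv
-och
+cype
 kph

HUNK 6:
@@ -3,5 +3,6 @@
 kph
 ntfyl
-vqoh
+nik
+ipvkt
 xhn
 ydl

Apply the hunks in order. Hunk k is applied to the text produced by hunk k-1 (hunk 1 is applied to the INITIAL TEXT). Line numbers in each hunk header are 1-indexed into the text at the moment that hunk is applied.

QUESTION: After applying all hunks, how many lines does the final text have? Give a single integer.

Hunk 1: at line 1 remove [bexkv,stm,fbhr] add [hjwzd] -> 9 lines: cfik zodv hjwzd ewc hvgcx yvd kzvm kqf szcl
Hunk 2: at line 3 remove [ewc,hvgcx] add [vqoh,utat] -> 9 lines: cfik zodv hjwzd vqoh utat yvd kzvm kqf szcl
Hunk 3: at line 3 remove [utat,yvd] add [xhn,ydl] -> 9 lines: cfik zodv hjwzd vqoh xhn ydl kzvm kqf szcl
Hunk 4: at line 1 remove [hjwzd] add [och,kph,ntfyl] -> 11 lines: cfik zodv och kph ntfyl vqoh xhn ydl kzvm kqf szcl
Hunk 5: at line 1 remove [zodv,och] add [cype] -> 10 lines: cfik cype kph ntfyl vqoh xhn ydl kzvm kqf szcl
Hunk 6: at line 3 remove [vqoh] add [nik,ipvkt] -> 11 lines: cfik cype kph ntfyl nik ipvkt xhn ydl kzvm kqf szcl
Final line count: 11

Answer: 11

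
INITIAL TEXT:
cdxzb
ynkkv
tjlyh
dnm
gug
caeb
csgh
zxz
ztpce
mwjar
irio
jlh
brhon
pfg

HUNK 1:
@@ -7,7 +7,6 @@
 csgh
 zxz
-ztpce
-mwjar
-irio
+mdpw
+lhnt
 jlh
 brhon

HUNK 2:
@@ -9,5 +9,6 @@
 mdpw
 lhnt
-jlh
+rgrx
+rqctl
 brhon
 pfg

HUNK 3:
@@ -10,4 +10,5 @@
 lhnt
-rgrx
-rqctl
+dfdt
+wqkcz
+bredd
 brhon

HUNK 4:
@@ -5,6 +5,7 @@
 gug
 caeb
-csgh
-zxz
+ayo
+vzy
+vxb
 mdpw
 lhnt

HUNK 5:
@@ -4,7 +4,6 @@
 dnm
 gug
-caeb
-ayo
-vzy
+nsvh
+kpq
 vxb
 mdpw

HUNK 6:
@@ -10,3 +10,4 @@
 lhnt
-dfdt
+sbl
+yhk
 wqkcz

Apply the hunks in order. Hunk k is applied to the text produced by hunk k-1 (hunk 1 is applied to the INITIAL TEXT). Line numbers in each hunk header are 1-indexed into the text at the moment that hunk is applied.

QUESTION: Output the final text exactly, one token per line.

Answer: cdxzb
ynkkv
tjlyh
dnm
gug
nsvh
kpq
vxb
mdpw
lhnt
sbl
yhk
wqkcz
bredd
brhon
pfg

Derivation:
Hunk 1: at line 7 remove [ztpce,mwjar,irio] add [mdpw,lhnt] -> 13 lines: cdxzb ynkkv tjlyh dnm gug caeb csgh zxz mdpw lhnt jlh brhon pfg
Hunk 2: at line 9 remove [jlh] add [rgrx,rqctl] -> 14 lines: cdxzb ynkkv tjlyh dnm gug caeb csgh zxz mdpw lhnt rgrx rqctl brhon pfg
Hunk 3: at line 10 remove [rgrx,rqctl] add [dfdt,wqkcz,bredd] -> 15 lines: cdxzb ynkkv tjlyh dnm gug caeb csgh zxz mdpw lhnt dfdt wqkcz bredd brhon pfg
Hunk 4: at line 5 remove [csgh,zxz] add [ayo,vzy,vxb] -> 16 lines: cdxzb ynkkv tjlyh dnm gug caeb ayo vzy vxb mdpw lhnt dfdt wqkcz bredd brhon pfg
Hunk 5: at line 4 remove [caeb,ayo,vzy] add [nsvh,kpq] -> 15 lines: cdxzb ynkkv tjlyh dnm gug nsvh kpq vxb mdpw lhnt dfdt wqkcz bredd brhon pfg
Hunk 6: at line 10 remove [dfdt] add [sbl,yhk] -> 16 lines: cdxzb ynkkv tjlyh dnm gug nsvh kpq vxb mdpw lhnt sbl yhk wqkcz bredd brhon pfg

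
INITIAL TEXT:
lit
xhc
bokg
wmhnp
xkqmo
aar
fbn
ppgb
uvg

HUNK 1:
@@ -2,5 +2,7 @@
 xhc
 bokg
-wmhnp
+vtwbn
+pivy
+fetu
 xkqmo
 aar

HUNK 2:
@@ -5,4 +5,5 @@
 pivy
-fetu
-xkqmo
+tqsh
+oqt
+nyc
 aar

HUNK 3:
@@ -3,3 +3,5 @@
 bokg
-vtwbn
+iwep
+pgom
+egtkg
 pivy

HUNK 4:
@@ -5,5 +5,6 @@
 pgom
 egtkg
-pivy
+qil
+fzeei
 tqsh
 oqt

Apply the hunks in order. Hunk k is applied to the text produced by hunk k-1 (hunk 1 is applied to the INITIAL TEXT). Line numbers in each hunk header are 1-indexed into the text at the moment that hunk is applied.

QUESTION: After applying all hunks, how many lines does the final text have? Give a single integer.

Hunk 1: at line 2 remove [wmhnp] add [vtwbn,pivy,fetu] -> 11 lines: lit xhc bokg vtwbn pivy fetu xkqmo aar fbn ppgb uvg
Hunk 2: at line 5 remove [fetu,xkqmo] add [tqsh,oqt,nyc] -> 12 lines: lit xhc bokg vtwbn pivy tqsh oqt nyc aar fbn ppgb uvg
Hunk 3: at line 3 remove [vtwbn] add [iwep,pgom,egtkg] -> 14 lines: lit xhc bokg iwep pgom egtkg pivy tqsh oqt nyc aar fbn ppgb uvg
Hunk 4: at line 5 remove [pivy] add [qil,fzeei] -> 15 lines: lit xhc bokg iwep pgom egtkg qil fzeei tqsh oqt nyc aar fbn ppgb uvg
Final line count: 15

Answer: 15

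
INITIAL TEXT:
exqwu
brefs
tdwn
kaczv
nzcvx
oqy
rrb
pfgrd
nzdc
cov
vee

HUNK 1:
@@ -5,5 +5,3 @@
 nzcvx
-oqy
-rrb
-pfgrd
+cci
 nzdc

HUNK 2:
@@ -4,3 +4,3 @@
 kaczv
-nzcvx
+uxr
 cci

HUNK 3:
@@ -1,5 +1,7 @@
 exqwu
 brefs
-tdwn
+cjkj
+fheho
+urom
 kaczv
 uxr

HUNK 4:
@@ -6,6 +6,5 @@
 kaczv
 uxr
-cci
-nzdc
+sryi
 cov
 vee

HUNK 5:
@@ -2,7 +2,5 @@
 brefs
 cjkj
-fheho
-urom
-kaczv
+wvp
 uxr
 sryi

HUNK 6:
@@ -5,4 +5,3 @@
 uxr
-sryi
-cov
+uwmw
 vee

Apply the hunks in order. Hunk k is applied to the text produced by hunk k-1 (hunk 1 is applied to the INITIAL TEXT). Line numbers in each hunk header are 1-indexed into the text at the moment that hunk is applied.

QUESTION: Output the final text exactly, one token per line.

Answer: exqwu
brefs
cjkj
wvp
uxr
uwmw
vee

Derivation:
Hunk 1: at line 5 remove [oqy,rrb,pfgrd] add [cci] -> 9 lines: exqwu brefs tdwn kaczv nzcvx cci nzdc cov vee
Hunk 2: at line 4 remove [nzcvx] add [uxr] -> 9 lines: exqwu brefs tdwn kaczv uxr cci nzdc cov vee
Hunk 3: at line 1 remove [tdwn] add [cjkj,fheho,urom] -> 11 lines: exqwu brefs cjkj fheho urom kaczv uxr cci nzdc cov vee
Hunk 4: at line 6 remove [cci,nzdc] add [sryi] -> 10 lines: exqwu brefs cjkj fheho urom kaczv uxr sryi cov vee
Hunk 5: at line 2 remove [fheho,urom,kaczv] add [wvp] -> 8 lines: exqwu brefs cjkj wvp uxr sryi cov vee
Hunk 6: at line 5 remove [sryi,cov] add [uwmw] -> 7 lines: exqwu brefs cjkj wvp uxr uwmw vee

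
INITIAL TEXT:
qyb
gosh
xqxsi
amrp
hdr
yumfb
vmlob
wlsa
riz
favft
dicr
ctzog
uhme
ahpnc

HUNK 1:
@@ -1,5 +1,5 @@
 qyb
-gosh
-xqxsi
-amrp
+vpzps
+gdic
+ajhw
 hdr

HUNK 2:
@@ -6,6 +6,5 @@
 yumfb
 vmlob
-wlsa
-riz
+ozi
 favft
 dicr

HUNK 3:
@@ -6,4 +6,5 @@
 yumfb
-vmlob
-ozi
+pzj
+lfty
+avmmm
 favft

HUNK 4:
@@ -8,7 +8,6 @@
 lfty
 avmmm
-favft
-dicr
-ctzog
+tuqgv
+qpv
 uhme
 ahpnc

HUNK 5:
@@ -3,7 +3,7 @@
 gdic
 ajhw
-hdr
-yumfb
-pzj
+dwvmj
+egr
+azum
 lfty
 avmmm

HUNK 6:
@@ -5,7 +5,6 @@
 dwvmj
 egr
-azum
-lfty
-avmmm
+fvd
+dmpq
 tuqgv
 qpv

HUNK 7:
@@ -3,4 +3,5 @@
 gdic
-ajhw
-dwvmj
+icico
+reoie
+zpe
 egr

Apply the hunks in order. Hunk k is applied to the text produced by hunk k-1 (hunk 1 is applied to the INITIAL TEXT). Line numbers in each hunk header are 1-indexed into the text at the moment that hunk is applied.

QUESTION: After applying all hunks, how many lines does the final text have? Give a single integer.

Answer: 13

Derivation:
Hunk 1: at line 1 remove [gosh,xqxsi,amrp] add [vpzps,gdic,ajhw] -> 14 lines: qyb vpzps gdic ajhw hdr yumfb vmlob wlsa riz favft dicr ctzog uhme ahpnc
Hunk 2: at line 6 remove [wlsa,riz] add [ozi] -> 13 lines: qyb vpzps gdic ajhw hdr yumfb vmlob ozi favft dicr ctzog uhme ahpnc
Hunk 3: at line 6 remove [vmlob,ozi] add [pzj,lfty,avmmm] -> 14 lines: qyb vpzps gdic ajhw hdr yumfb pzj lfty avmmm favft dicr ctzog uhme ahpnc
Hunk 4: at line 8 remove [favft,dicr,ctzog] add [tuqgv,qpv] -> 13 lines: qyb vpzps gdic ajhw hdr yumfb pzj lfty avmmm tuqgv qpv uhme ahpnc
Hunk 5: at line 3 remove [hdr,yumfb,pzj] add [dwvmj,egr,azum] -> 13 lines: qyb vpzps gdic ajhw dwvmj egr azum lfty avmmm tuqgv qpv uhme ahpnc
Hunk 6: at line 5 remove [azum,lfty,avmmm] add [fvd,dmpq] -> 12 lines: qyb vpzps gdic ajhw dwvmj egr fvd dmpq tuqgv qpv uhme ahpnc
Hunk 7: at line 3 remove [ajhw,dwvmj] add [icico,reoie,zpe] -> 13 lines: qyb vpzps gdic icico reoie zpe egr fvd dmpq tuqgv qpv uhme ahpnc
Final line count: 13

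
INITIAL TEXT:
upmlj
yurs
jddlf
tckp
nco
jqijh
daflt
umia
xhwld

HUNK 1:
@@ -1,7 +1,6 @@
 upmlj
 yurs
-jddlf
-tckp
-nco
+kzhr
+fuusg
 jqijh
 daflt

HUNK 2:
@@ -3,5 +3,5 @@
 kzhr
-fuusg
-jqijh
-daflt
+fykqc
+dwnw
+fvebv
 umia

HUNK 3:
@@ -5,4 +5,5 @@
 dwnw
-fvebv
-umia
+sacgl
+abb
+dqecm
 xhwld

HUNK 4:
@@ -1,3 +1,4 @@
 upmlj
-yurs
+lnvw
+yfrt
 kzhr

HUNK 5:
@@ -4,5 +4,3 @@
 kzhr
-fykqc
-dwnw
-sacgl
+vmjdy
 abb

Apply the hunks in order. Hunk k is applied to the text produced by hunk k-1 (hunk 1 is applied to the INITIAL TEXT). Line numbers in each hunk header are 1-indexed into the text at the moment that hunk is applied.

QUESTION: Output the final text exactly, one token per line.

Answer: upmlj
lnvw
yfrt
kzhr
vmjdy
abb
dqecm
xhwld

Derivation:
Hunk 1: at line 1 remove [jddlf,tckp,nco] add [kzhr,fuusg] -> 8 lines: upmlj yurs kzhr fuusg jqijh daflt umia xhwld
Hunk 2: at line 3 remove [fuusg,jqijh,daflt] add [fykqc,dwnw,fvebv] -> 8 lines: upmlj yurs kzhr fykqc dwnw fvebv umia xhwld
Hunk 3: at line 5 remove [fvebv,umia] add [sacgl,abb,dqecm] -> 9 lines: upmlj yurs kzhr fykqc dwnw sacgl abb dqecm xhwld
Hunk 4: at line 1 remove [yurs] add [lnvw,yfrt] -> 10 lines: upmlj lnvw yfrt kzhr fykqc dwnw sacgl abb dqecm xhwld
Hunk 5: at line 4 remove [fykqc,dwnw,sacgl] add [vmjdy] -> 8 lines: upmlj lnvw yfrt kzhr vmjdy abb dqecm xhwld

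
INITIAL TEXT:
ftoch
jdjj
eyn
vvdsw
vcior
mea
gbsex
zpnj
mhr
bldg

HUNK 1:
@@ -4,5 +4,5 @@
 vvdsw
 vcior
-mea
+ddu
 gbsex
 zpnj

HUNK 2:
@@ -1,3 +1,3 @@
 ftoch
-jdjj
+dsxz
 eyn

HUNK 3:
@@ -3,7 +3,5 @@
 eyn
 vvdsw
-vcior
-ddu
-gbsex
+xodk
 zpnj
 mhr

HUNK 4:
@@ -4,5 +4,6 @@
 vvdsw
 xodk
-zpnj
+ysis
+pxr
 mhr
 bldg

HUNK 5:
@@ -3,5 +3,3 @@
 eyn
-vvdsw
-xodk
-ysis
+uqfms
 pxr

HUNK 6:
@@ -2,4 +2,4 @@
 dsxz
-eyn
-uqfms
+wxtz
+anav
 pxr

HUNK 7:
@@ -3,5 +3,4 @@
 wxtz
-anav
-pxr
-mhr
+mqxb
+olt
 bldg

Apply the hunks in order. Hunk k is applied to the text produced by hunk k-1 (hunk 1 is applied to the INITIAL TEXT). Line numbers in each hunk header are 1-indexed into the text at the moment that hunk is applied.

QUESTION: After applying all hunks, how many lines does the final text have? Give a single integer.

Hunk 1: at line 4 remove [mea] add [ddu] -> 10 lines: ftoch jdjj eyn vvdsw vcior ddu gbsex zpnj mhr bldg
Hunk 2: at line 1 remove [jdjj] add [dsxz] -> 10 lines: ftoch dsxz eyn vvdsw vcior ddu gbsex zpnj mhr bldg
Hunk 3: at line 3 remove [vcior,ddu,gbsex] add [xodk] -> 8 lines: ftoch dsxz eyn vvdsw xodk zpnj mhr bldg
Hunk 4: at line 4 remove [zpnj] add [ysis,pxr] -> 9 lines: ftoch dsxz eyn vvdsw xodk ysis pxr mhr bldg
Hunk 5: at line 3 remove [vvdsw,xodk,ysis] add [uqfms] -> 7 lines: ftoch dsxz eyn uqfms pxr mhr bldg
Hunk 6: at line 2 remove [eyn,uqfms] add [wxtz,anav] -> 7 lines: ftoch dsxz wxtz anav pxr mhr bldg
Hunk 7: at line 3 remove [anav,pxr,mhr] add [mqxb,olt] -> 6 lines: ftoch dsxz wxtz mqxb olt bldg
Final line count: 6

Answer: 6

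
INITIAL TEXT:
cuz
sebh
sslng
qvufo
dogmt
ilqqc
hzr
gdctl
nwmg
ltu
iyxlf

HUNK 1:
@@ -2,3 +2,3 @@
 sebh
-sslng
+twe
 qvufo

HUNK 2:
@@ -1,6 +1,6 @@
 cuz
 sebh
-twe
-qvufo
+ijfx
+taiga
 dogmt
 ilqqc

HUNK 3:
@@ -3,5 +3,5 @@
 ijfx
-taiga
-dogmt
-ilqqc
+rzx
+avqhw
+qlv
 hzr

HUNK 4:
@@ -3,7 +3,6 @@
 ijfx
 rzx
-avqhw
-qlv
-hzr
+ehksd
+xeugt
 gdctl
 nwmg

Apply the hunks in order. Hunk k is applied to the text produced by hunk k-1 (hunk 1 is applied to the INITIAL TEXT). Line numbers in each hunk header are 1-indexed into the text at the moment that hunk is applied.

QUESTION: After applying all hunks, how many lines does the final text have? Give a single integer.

Hunk 1: at line 2 remove [sslng] add [twe] -> 11 lines: cuz sebh twe qvufo dogmt ilqqc hzr gdctl nwmg ltu iyxlf
Hunk 2: at line 1 remove [twe,qvufo] add [ijfx,taiga] -> 11 lines: cuz sebh ijfx taiga dogmt ilqqc hzr gdctl nwmg ltu iyxlf
Hunk 3: at line 3 remove [taiga,dogmt,ilqqc] add [rzx,avqhw,qlv] -> 11 lines: cuz sebh ijfx rzx avqhw qlv hzr gdctl nwmg ltu iyxlf
Hunk 4: at line 3 remove [avqhw,qlv,hzr] add [ehksd,xeugt] -> 10 lines: cuz sebh ijfx rzx ehksd xeugt gdctl nwmg ltu iyxlf
Final line count: 10

Answer: 10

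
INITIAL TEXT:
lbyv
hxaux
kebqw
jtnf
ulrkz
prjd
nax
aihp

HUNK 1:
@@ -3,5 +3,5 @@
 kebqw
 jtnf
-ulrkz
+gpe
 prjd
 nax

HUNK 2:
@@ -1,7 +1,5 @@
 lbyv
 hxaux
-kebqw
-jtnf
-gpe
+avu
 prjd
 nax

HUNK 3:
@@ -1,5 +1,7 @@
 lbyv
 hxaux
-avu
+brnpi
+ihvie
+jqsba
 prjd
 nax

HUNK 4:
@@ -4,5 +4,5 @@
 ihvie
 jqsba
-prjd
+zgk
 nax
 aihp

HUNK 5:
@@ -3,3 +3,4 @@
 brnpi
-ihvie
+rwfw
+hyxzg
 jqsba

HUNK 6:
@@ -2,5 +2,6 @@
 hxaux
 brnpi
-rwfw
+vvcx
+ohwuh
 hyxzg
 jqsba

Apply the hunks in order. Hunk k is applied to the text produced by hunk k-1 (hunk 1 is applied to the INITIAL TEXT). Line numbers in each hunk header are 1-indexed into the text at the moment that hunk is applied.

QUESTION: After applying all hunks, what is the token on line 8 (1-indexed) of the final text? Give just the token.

Hunk 1: at line 3 remove [ulrkz] add [gpe] -> 8 lines: lbyv hxaux kebqw jtnf gpe prjd nax aihp
Hunk 2: at line 1 remove [kebqw,jtnf,gpe] add [avu] -> 6 lines: lbyv hxaux avu prjd nax aihp
Hunk 3: at line 1 remove [avu] add [brnpi,ihvie,jqsba] -> 8 lines: lbyv hxaux brnpi ihvie jqsba prjd nax aihp
Hunk 4: at line 4 remove [prjd] add [zgk] -> 8 lines: lbyv hxaux brnpi ihvie jqsba zgk nax aihp
Hunk 5: at line 3 remove [ihvie] add [rwfw,hyxzg] -> 9 lines: lbyv hxaux brnpi rwfw hyxzg jqsba zgk nax aihp
Hunk 6: at line 2 remove [rwfw] add [vvcx,ohwuh] -> 10 lines: lbyv hxaux brnpi vvcx ohwuh hyxzg jqsba zgk nax aihp
Final line 8: zgk

Answer: zgk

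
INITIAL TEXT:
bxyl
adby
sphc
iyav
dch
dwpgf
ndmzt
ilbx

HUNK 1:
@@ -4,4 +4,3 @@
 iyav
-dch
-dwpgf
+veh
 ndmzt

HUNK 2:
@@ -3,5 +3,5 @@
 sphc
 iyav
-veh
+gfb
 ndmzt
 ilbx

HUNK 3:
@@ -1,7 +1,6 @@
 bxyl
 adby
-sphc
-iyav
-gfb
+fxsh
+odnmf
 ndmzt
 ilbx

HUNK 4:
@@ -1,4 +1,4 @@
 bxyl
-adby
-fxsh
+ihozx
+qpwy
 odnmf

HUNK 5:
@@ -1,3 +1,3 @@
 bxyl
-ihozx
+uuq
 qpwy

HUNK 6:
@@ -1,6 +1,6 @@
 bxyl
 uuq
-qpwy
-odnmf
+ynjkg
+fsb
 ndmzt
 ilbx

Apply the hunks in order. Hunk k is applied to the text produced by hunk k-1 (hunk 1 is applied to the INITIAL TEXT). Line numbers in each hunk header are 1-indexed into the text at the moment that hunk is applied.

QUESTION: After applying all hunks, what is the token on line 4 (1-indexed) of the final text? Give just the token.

Hunk 1: at line 4 remove [dch,dwpgf] add [veh] -> 7 lines: bxyl adby sphc iyav veh ndmzt ilbx
Hunk 2: at line 3 remove [veh] add [gfb] -> 7 lines: bxyl adby sphc iyav gfb ndmzt ilbx
Hunk 3: at line 1 remove [sphc,iyav,gfb] add [fxsh,odnmf] -> 6 lines: bxyl adby fxsh odnmf ndmzt ilbx
Hunk 4: at line 1 remove [adby,fxsh] add [ihozx,qpwy] -> 6 lines: bxyl ihozx qpwy odnmf ndmzt ilbx
Hunk 5: at line 1 remove [ihozx] add [uuq] -> 6 lines: bxyl uuq qpwy odnmf ndmzt ilbx
Hunk 6: at line 1 remove [qpwy,odnmf] add [ynjkg,fsb] -> 6 lines: bxyl uuq ynjkg fsb ndmzt ilbx
Final line 4: fsb

Answer: fsb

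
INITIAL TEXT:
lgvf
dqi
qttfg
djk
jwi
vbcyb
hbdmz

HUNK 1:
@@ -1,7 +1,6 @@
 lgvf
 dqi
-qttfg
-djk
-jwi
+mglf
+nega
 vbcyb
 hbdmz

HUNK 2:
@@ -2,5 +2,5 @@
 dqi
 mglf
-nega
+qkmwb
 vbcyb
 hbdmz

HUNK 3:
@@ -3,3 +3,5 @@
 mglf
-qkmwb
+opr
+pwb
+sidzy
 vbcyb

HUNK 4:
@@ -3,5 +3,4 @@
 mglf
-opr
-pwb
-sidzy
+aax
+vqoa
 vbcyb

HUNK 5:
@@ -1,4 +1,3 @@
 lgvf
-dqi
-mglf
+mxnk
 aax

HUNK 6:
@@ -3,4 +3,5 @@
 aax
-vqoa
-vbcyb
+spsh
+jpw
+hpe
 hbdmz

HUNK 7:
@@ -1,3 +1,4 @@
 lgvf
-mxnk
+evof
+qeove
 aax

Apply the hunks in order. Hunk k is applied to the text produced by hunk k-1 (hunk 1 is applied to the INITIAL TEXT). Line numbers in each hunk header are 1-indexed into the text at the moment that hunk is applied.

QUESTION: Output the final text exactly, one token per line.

Hunk 1: at line 1 remove [qttfg,djk,jwi] add [mglf,nega] -> 6 lines: lgvf dqi mglf nega vbcyb hbdmz
Hunk 2: at line 2 remove [nega] add [qkmwb] -> 6 lines: lgvf dqi mglf qkmwb vbcyb hbdmz
Hunk 3: at line 3 remove [qkmwb] add [opr,pwb,sidzy] -> 8 lines: lgvf dqi mglf opr pwb sidzy vbcyb hbdmz
Hunk 4: at line 3 remove [opr,pwb,sidzy] add [aax,vqoa] -> 7 lines: lgvf dqi mglf aax vqoa vbcyb hbdmz
Hunk 5: at line 1 remove [dqi,mglf] add [mxnk] -> 6 lines: lgvf mxnk aax vqoa vbcyb hbdmz
Hunk 6: at line 3 remove [vqoa,vbcyb] add [spsh,jpw,hpe] -> 7 lines: lgvf mxnk aax spsh jpw hpe hbdmz
Hunk 7: at line 1 remove [mxnk] add [evof,qeove] -> 8 lines: lgvf evof qeove aax spsh jpw hpe hbdmz

Answer: lgvf
evof
qeove
aax
spsh
jpw
hpe
hbdmz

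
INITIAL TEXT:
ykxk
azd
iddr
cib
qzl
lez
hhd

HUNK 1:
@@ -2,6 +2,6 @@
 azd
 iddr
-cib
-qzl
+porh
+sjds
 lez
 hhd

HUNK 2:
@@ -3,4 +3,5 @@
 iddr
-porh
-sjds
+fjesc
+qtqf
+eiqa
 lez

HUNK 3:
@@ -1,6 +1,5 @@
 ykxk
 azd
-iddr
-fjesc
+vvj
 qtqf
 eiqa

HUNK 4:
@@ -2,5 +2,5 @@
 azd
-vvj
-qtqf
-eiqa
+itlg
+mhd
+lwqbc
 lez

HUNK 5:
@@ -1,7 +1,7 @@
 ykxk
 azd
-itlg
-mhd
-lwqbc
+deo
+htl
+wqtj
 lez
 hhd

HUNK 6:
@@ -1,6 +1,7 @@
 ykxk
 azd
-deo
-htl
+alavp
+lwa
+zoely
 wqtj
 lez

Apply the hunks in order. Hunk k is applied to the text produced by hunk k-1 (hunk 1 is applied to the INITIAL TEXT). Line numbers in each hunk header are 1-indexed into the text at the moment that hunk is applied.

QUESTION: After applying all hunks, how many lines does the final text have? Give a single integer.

Hunk 1: at line 2 remove [cib,qzl] add [porh,sjds] -> 7 lines: ykxk azd iddr porh sjds lez hhd
Hunk 2: at line 3 remove [porh,sjds] add [fjesc,qtqf,eiqa] -> 8 lines: ykxk azd iddr fjesc qtqf eiqa lez hhd
Hunk 3: at line 1 remove [iddr,fjesc] add [vvj] -> 7 lines: ykxk azd vvj qtqf eiqa lez hhd
Hunk 4: at line 2 remove [vvj,qtqf,eiqa] add [itlg,mhd,lwqbc] -> 7 lines: ykxk azd itlg mhd lwqbc lez hhd
Hunk 5: at line 1 remove [itlg,mhd,lwqbc] add [deo,htl,wqtj] -> 7 lines: ykxk azd deo htl wqtj lez hhd
Hunk 6: at line 1 remove [deo,htl] add [alavp,lwa,zoely] -> 8 lines: ykxk azd alavp lwa zoely wqtj lez hhd
Final line count: 8

Answer: 8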